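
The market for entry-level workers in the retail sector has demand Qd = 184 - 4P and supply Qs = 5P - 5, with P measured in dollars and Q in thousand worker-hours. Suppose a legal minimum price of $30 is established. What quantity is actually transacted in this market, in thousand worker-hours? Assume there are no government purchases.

In a free market, 184 - 4P = 5P - 5 gives the equilibrium P* = 21, Q* = 100.
Because the floor (30) lies above the market-clearing price, it is binding.
At P = 30: Qd = 184 - 4·30 = 64 and Qs = 5·30 - 5 = 145.
The quantity actually transacted is the short side, demand: 64.

64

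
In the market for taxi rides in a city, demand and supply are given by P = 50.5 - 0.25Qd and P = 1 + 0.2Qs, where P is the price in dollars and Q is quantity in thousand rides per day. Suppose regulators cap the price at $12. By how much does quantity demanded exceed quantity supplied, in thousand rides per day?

99

Rearranging demand gives Qd = 202 - 4P; rearranging supply gives Qs = 5P - 5. In a free market, 202 - 4P = 5P - 5 gives the equilibrium P* = 23, Q* = 110.
Because the ceiling (12) lies below the market-clearing price, it is binding.
At P = 12: Qd = 202 - 4·12 = 154 and Qs = 5·12 - 5 = 55.
Shortage = Qd - Qs = 154 - 55 = 99.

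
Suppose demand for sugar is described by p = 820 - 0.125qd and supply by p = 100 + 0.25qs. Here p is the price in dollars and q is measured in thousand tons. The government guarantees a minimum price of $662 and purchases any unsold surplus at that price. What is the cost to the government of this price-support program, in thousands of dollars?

651408

Rearranging demand gives qd = 6560 - 8p; rearranging supply gives qs = 4p - 400. In a free market, 6560 - 8p = 4p - 400 gives the equilibrium p* = 580, q* = 1920.
Since 662 > 580, the floor is binding.
At p = 662: qd = 6560 - 8·662 = 1264 and qs = 4·662 - 400 = 2248.
Surplus = qs - qd = 984.
Government expenditure = surplus × support price = 984 × 662 = 651408.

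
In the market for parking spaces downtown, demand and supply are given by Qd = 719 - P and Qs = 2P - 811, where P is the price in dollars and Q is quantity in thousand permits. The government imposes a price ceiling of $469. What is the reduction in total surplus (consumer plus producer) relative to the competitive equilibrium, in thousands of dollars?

In a free market, 719 - P = 2P - 811 gives the equilibrium P* = 510, Q* = 209.
Because the ceiling (469) lies below the market-clearing price, it is binding.
At P = 469: Qd = 719 - 469 = 250 and Qs = 2·469 - 811 = 127.
Quantity traded falls to 127. At Q = 127 the demand price is 719 - 127 = 592 and the supply price is (811 + 127)/2 = 469.
Deadweight loss = ½ · (592 - 469) · (209 - 127) = ½ · 123 · 82 = 5043.

5043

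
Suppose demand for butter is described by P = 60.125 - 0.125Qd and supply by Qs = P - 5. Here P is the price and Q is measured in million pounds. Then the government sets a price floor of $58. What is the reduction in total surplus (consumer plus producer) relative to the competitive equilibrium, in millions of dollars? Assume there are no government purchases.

Rearranging demand gives Qd = 481 - 8P. Setting quantity demanded equal to quantity supplied, 481 - 8P = P - 5, gives P* = 54 and Q* = 49.
The floor of 58 is above the equilibrium price 54, so it binds.
At P = 58: Qd = 481 - 8·58 = 17 and Qs = 58 - 5 = 53.
Quantity traded falls to 17. At Q = 17 the demand price is (481 - 17)/8 = 58 and the supply price is 5 + 17 = 22.
Deadweight loss = ½ · (58 - 22) · (49 - 17) = ½ · 36 · 32 = 576.

576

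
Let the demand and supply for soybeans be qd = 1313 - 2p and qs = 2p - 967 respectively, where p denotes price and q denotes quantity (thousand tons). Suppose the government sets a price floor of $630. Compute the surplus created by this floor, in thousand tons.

240

Equilibrium: 1313 - 2p = 2p - 967, so 2280 = 4p and p* = 570, q* = 173.
Because the floor (630) lies above the market-clearing price, it is binding.
At p = 630: qd = 1313 - 2·630 = 53 and qs = 2·630 - 967 = 293.
Surplus = qs - qd = 293 - 53 = 240.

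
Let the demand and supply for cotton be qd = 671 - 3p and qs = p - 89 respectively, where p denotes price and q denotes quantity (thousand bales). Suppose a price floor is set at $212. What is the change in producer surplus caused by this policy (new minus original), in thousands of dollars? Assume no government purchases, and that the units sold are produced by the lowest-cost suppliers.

-1408

In a free market, 671 - 3p = p - 89 gives the equilibrium p* = 190, q* = 101.
Because the floor (212) lies above the market-clearing price, it is binding.
At p = 212: qd = 671 - 3·212 = 35 and qs = 212 - 89 = 123.
Producer surplus without the control is ½ · (190 - 89) · 101 = 5100.5.
With the floor, 35 units are sold at 212. The supply price at q = 35 is 124, so PS = ½ · [(212 - 89) + (212 - 124)] · 35 = 3692.5.
Change in producer surplus = 3692.5 - 5100.5 = -1408.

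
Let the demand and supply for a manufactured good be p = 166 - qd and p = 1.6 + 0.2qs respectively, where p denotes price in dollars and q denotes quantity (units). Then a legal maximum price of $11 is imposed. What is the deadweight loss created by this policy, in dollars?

4860

Rearranging demand gives qd = 166 - p; rearranging supply gives qs = 5p - 8. In a free market, 166 - p = 5p - 8 gives the equilibrium p* = 29, q* = 137.
The ceiling of 11 is below the equilibrium price 29, so it binds.
At p = 11: qd = 166 - 11 = 155 and qs = 5·11 - 8 = 47.
Quantity traded falls to 47. At q = 47 the demand price is 166 - 47 = 119 and the supply price is (8 + 47)/5 = 11.
Deadweight loss = ½ · (119 - 11) · (137 - 47) = ½ · 108 · 90 = 4860.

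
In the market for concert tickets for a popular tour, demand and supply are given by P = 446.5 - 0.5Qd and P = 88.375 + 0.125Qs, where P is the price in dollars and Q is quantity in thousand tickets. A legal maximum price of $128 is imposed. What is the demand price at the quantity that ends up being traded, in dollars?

288

Rearranging demand gives Qd = 893 - 2P; rearranging supply gives Qs = 8P - 707. Without the control the market clears where 893 - 2P = 8P - 707, i.e. P* = 160 and Q* = 573.
Since 128 < 160, the ceiling is binding.
At P = 128: Qd = 893 - 2·128 = 637 and Qs = 8·128 - 707 = 317.
Only 317 units reach the market. On the demand curve, the marginal buyer's willingness to pay at Q = 317 is (893 - 317)/2 = 288.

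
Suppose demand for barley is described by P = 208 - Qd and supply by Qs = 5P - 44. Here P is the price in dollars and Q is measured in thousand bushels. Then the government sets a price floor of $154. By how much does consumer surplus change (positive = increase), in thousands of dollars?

-12320

Rearranging demand gives Qd = 208 - P. Setting quantity demanded equal to quantity supplied, 208 - P = 5P - 44, gives P* = 42 and Q* = 166.
Because the floor (154) lies above the market-clearing price, it is binding.
At P = 154: Qd = 208 - 154 = 54 and Qs = 5·154 - 44 = 726.
Consumer surplus without the control is ½ · (208 - 42) · 166 = 13778.
With the floor, consumers buy 54 units at 154, so CS = ½ · (208 - 154) · 54 = 1458.
Change in consumer surplus = 1458 - 13778 = -12320.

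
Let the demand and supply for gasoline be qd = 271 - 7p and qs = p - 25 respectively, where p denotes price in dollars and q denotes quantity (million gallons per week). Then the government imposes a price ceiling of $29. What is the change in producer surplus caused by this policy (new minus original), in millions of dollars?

Equilibrium: 271 - 7p = p - 25, so 296 = 8p and p* = 37, q* = 12.
Because the ceiling (29) lies below the market-clearing price, it is binding.
At p = 29: qd = 271 - 7·29 = 68 and qs = 29 - 25 = 4.
Producer surplus without the control is ½ · (37 - 25) · 12 = 72.
With the ceiling, producers sell 4 units at 29, so PS = ½ · (29 - 25) · 4 = 8.
Change in producer surplus = 8 - 72 = -64.

-64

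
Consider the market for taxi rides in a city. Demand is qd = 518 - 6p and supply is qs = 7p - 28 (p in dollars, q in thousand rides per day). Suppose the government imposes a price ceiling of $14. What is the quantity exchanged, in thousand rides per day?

Setting quantity demanded equal to quantity supplied, 518 - 6p = 7p - 28, gives p* = 42 and q* = 266.
Because the ceiling (14) lies below the market-clearing price, it is binding.
At p = 14: qd = 518 - 6·14 = 434 and qs = 7·14 - 28 = 70.
The quantity actually transacted is the short side, supply: 70.

70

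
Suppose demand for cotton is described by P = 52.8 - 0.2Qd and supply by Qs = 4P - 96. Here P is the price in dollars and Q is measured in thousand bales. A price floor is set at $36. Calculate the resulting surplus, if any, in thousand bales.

0

Rearranging demand gives Qd = 264 - 5P. Setting quantity demanded equal to quantity supplied, 264 - 5P = 4P - 96, gives P* = 40 and Q* = 64.
Since 36 is below P* = 40, the floor does not bind and the free-market outcome prevails.
Since the control does not bind, there is no surplus.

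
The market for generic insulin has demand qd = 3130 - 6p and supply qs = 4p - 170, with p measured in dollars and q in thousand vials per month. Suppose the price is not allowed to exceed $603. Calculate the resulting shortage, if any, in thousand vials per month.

Setting quantity demanded equal to quantity supplied, 3130 - 6p = 4p - 170, gives p* = 330 and q* = 1150.
The ceiling of 603 is above the equilibrium price 330, so it is not binding; the market clears at p* = 330, q* = 1150.
Since the control does not bind, there is no shortage.

0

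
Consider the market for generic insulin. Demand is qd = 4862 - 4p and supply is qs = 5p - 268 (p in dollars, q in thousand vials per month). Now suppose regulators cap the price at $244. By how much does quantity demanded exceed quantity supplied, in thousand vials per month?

2934

Without the control the market clears where 4862 - 4p = 5p - 268, i.e. p* = 570 and q* = 2582.
The ceiling of 244 is below the equilibrium price 570, so it binds.
At p = 244: qd = 4862 - 4·244 = 3886 and qs = 5·244 - 268 = 952.
Shortage = qd - qs = 3886 - 952 = 2934.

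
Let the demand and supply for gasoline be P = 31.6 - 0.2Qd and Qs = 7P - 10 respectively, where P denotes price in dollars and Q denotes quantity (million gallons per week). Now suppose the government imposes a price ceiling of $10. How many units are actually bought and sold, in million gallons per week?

60

Rearranging demand gives Qd = 158 - 5P. Equilibrium: 158 - 5P = 7P - 10, so 168 = 12P and P* = 14, Q* = 88.
Since 10 < 14, the ceiling is binding.
At P = 10: Qd = 158 - 5·10 = 108 and Qs = 7·10 - 10 = 60.
The quantity actually transacted is the short side, supply: 60.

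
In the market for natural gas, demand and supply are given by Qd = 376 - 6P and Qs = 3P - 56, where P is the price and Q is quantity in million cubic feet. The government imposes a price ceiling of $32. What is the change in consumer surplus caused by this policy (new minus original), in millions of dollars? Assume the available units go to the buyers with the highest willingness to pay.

Equilibrium: 376 - 6P = 3P - 56, so 432 = 9P and P* = 48, Q* = 88.
The ceiling of 32 is below the equilibrium price 48, so it binds.
At P = 32: Qd = 376 - 6·32 = 184 and Qs = 3·32 - 56 = 40.
Consumer surplus without the control is ½ · (188/3 - 48) · 88 = 1936/3.
With the ceiling, 40 units are sold at 32 (assume they go to the highest-value buyers). The demand price at Q = 40 is 56, so CS = ½ · [(188/3 - 32) + (56 - 32)] · 40 = 3280/3.
Change in consumer surplus = 3280/3 - 1936/3 = 448.

448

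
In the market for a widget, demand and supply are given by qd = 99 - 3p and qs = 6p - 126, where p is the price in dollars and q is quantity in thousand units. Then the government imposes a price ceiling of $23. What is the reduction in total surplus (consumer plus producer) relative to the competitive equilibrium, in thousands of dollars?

Setting quantity demanded equal to quantity supplied, 99 - 3p = 6p - 126, gives p* = 25 and q* = 24.
Because the ceiling (23) lies below the market-clearing price, it is binding.
At p = 23: qd = 99 - 3·23 = 30 and qs = 6·23 - 126 = 12.
Quantity traded falls to 12. At q = 12 the demand price is (99 - 12)/3 = 29 and the supply price is (126 + 12)/6 = 23.
Deadweight loss = ½ · (29 - 23) · (24 - 12) = ½ · 6 · 12 = 36.

36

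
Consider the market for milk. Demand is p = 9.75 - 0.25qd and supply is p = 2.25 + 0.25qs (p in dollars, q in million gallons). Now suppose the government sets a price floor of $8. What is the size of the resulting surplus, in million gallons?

Rearranging demand gives qd = 39 - 4p; rearranging supply gives qs = 4p - 9. Equilibrium: 39 - 4p = 4p - 9, so 48 = 8p and p* = 6, q* = 15.
Since 8 > 6, the floor is binding.
At p = 8: qd = 39 - 4·8 = 7 and qs = 4·8 - 9 = 23.
Surplus = qs - qd = 23 - 7 = 16.

16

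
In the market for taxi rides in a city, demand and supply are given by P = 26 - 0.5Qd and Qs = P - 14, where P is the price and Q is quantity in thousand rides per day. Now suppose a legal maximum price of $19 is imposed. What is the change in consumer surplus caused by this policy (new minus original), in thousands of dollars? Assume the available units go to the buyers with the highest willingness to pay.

Rearranging demand gives Qd = 52 - 2P. Without the control the market clears where 52 - 2P = P - 14, i.e. P* = 22 and Q* = 8.
The ceiling of 19 is below the equilibrium price 22, so it binds.
At P = 19: Qd = 52 - 2·19 = 14 and Qs = 19 - 14 = 5.
Consumer surplus without the control is ½ · (26 - 22) · 8 = 16.
With the ceiling, 5 units are sold at 19 (assume they go to the highest-value buyers). The demand price at Q = 5 is 23.5, so CS = ½ · [(26 - 19) + (23.5 - 19)] · 5 = 28.75.
Change in consumer surplus = 28.75 - 16 = 12.75.

12.75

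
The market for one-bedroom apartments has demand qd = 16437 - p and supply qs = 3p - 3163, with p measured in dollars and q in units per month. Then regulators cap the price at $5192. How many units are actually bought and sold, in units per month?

Equilibrium: 16437 - p = 3p - 3163, so 19600 = 4p and p* = 4900, q* = 11537.
The ceiling of 5192 is above the equilibrium price 4900, so it is not binding; the market clears at p* = 4900, q* = 11537.

11537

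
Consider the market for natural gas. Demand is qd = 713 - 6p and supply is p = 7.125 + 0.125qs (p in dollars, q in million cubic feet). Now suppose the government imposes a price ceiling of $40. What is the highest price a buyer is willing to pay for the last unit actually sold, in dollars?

Rearranging supply gives qs = 8p - 57. Without the control the market clears where 713 - 6p = 8p - 57, i.e. p* = 55 and q* = 383.
Since 40 < 55, the ceiling is binding.
At p = 40: qd = 713 - 6·40 = 473 and qs = 8·40 - 57 = 263.
Only 263 units reach the market. On the demand curve, the marginal buyer's willingness to pay at q = 263 is (713 - 263)/6 = 75.

75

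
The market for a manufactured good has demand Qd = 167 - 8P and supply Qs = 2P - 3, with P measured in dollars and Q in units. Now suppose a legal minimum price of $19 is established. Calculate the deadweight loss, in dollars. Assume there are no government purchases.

Without the control the market clears where 167 - 8P = 2P - 3, i.e. P* = 17 and Q* = 31.
Since 19 > 17, the floor is binding.
At P = 19: Qd = 167 - 8·19 = 15 and Qs = 2·19 - 3 = 35.
Quantity traded falls to 15. At Q = 15 the demand price is (167 - 15)/8 = 19 and the supply price is (3 + 15)/2 = 9.
Deadweight loss = ½ · (19 - 9) · (31 - 15) = ½ · 10 · 16 = 80.

80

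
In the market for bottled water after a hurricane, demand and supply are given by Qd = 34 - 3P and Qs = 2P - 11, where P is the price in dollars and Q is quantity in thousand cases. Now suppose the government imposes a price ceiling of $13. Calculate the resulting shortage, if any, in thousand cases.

Setting quantity demanded equal to quantity supplied, 34 - 3P = 2P - 11, gives P* = 9 and Q* = 7.
Since 13 is above P* = 9, the ceiling does not bind and the free-market outcome prevails.
Since the control does not bind, there is no shortage.

0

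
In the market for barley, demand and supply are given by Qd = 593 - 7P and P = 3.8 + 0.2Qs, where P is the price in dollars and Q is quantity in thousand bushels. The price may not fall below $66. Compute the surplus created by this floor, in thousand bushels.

Rearranging supply gives Qs = 5P - 19. In a free market, 593 - 7P = 5P - 19 gives the equilibrium P* = 51, Q* = 236.
Because the floor (66) lies above the market-clearing price, it is binding.
At P = 66: Qd = 593 - 7·66 = 131 and Qs = 5·66 - 19 = 311.
Surplus = Qs - Qd = 311 - 131 = 180.

180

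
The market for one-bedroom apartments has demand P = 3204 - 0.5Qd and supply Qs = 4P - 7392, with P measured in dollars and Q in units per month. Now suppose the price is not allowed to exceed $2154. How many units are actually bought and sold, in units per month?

1224

Rearranging demand gives Qd = 6408 - 2P. Equilibrium: 6408 - 2P = 4P - 7392, so 13800 = 6P and P* = 2300, Q* = 1808.
The ceiling of 2154 is below the equilibrium price 2300, so it binds.
At P = 2154: Qd = 6408 - 2·2154 = 2100 and Qs = 4·2154 - 7392 = 1224.
The quantity actually transacted is the short side, supply: 1224.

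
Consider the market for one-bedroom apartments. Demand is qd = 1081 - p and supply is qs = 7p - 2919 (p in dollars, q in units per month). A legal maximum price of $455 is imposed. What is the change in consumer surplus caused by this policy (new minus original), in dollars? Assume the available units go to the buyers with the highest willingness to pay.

-37642.5

Equilibrium: 1081 - p = 7p - 2919, so 4000 = 8p and p* = 500, q* = 581.
Since 455 < 500, the ceiling is binding.
At p = 455: qd = 1081 - 455 = 626 and qs = 7·455 - 2919 = 266.
Consumer surplus without the control is ½ · (1081 - 500) · 581 = 168780.5.
With the ceiling, 266 units are sold at 455 (assume they go to the highest-value buyers). The demand price at q = 266 is 815, so CS = ½ · [(1081 - 455) + (815 - 455)] · 266 = 131138.
Change in consumer surplus = 131138 - 168780.5 = -37642.5.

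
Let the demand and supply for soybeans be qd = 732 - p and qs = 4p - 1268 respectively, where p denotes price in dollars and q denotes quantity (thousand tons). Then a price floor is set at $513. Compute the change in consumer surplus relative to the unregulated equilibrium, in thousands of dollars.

In a free market, 732 - p = 4p - 1268 gives the equilibrium p* = 400, q* = 332.
Because the floor (513) lies above the market-clearing price, it is binding.
At p = 513: qd = 732 - 513 = 219 and qs = 4·513 - 1268 = 784.
Consumer surplus without the control is ½ · (732 - 400) · 332 = 55112.
With the floor, consumers buy 219 units at 513, so CS = ½ · (732 - 513) · 219 = 23980.5.
Change in consumer surplus = 23980.5 - 55112 = -31131.5.

-31131.5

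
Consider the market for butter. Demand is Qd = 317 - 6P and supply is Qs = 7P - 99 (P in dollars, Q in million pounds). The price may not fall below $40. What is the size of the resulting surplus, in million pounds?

104

Equilibrium: 317 - 6P = 7P - 99, so 416 = 13P and P* = 32, Q* = 125.
Since 40 > 32, the floor is binding.
At P = 40: Qd = 317 - 6·40 = 77 and Qs = 7·40 - 99 = 181.
Surplus = Qs - Qd = 181 - 77 = 104.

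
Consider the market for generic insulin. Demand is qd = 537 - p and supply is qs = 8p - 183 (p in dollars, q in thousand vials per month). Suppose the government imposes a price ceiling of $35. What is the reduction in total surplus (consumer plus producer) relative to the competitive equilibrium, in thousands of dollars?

Setting quantity demanded equal to quantity supplied, 537 - p = 8p - 183, gives p* = 80 and q* = 457.
Because the ceiling (35) lies below the market-clearing price, it is binding.
At p = 35: qd = 537 - 35 = 502 and qs = 8·35 - 183 = 97.
Quantity traded falls to 97. At q = 97 the demand price is 537 - 97 = 440 and the supply price is (183 + 97)/8 = 35.
Deadweight loss = ½ · (440 - 35) · (457 - 97) = ½ · 405 · 360 = 72900.

72900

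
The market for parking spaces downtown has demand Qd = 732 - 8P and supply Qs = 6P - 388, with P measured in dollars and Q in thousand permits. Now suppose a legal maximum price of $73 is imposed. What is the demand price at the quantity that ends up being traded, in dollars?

85.25

In a free market, 732 - 8P = 6P - 388 gives the equilibrium P* = 80, Q* = 92.
Because the ceiling (73) lies below the market-clearing price, it is binding.
At P = 73: Qd = 732 - 8·73 = 148 and Qs = 6·73 - 388 = 50.
Only 50 units reach the market. On the demand curve, the marginal buyer's willingness to pay at Q = 50 is (732 - 50)/8 = 85.25.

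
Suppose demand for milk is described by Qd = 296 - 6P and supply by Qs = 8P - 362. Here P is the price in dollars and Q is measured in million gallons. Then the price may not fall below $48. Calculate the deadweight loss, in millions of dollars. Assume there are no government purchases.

Setting quantity demanded equal to quantity supplied, 296 - 6P = 8P - 362, gives P* = 47 and Q* = 14.
Because the floor (48) lies above the market-clearing price, it is binding.
At P = 48: Qd = 296 - 6·48 = 8 and Qs = 8·48 - 362 = 22.
Quantity traded falls to 8. At Q = 8 the demand price is (296 - 8)/6 = 48 and the supply price is (362 + 8)/8 = 46.25.
Deadweight loss = ½ · (48 - 46.25) · (14 - 8) = ½ · 1.75 · 6 = 5.25.

5.25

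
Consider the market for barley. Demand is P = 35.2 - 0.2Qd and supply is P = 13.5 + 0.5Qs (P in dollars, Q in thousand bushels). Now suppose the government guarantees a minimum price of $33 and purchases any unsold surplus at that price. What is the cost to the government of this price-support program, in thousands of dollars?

924

Rearranging demand gives Qd = 176 - 5P; rearranging supply gives Qs = 2P - 27. Setting quantity demanded equal to quantity supplied, 176 - 5P = 2P - 27, gives P* = 29 and Q* = 31.
Since 33 > 29, the floor is binding.
At P = 33: Qd = 176 - 5·33 = 11 and Qs = 2·33 - 27 = 39.
Surplus = Qs - Qd = 28.
Government expenditure = surplus × support price = 28 × 33 = 924.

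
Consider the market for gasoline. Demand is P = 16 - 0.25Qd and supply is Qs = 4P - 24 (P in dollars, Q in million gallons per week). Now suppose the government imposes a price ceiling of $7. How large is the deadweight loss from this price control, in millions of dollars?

Rearranging demand gives Qd = 64 - 4P. Equilibrium: 64 - 4P = 4P - 24, so 88 = 8P and P* = 11, Q* = 20.
The ceiling of 7 is below the equilibrium price 11, so it binds.
At P = 7: Qd = 64 - 4·7 = 36 and Qs = 4·7 - 24 = 4.
Quantity traded falls to 4. At Q = 4 the demand price is (64 - 4)/4 = 15 and the supply price is (24 + 4)/4 = 7.
Deadweight loss = ½ · (15 - 7) · (20 - 4) = ½ · 8 · 16 = 64.

64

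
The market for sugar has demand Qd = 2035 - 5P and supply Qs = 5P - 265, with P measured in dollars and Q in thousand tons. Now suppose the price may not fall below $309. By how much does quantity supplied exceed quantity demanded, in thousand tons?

790

Without the control the market clears where 2035 - 5P = 5P - 265, i.e. P* = 230 and Q* = 885.
Since 309 > 230, the floor is binding.
At P = 309: Qd = 2035 - 5·309 = 490 and Qs = 5·309 - 265 = 1280.
Surplus = Qs - Qd = 1280 - 490 = 790.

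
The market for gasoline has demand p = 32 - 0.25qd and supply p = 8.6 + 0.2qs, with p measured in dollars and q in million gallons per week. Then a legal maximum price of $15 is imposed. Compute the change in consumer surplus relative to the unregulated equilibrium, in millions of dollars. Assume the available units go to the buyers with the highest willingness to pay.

Rearranging demand gives qd = 128 - 4p; rearranging supply gives qs = 5p - 43. Without the control the market clears where 128 - 4p = 5p - 43, i.e. p* = 19 and q* = 52.
Since 15 < 19, the ceiling is binding.
At p = 15: qd = 128 - 4·15 = 68 and qs = 5·15 - 43 = 32.
Consumer surplus without the control is ½ · (32 - 19) · 52 = 338.
With the ceiling, 32 units are sold at 15 (assume they go to the highest-value buyers). The demand price at q = 32 is 24, so CS = ½ · [(32 - 15) + (24 - 15)] · 32 = 416.
Change in consumer surplus = 416 - 338 = 78.

78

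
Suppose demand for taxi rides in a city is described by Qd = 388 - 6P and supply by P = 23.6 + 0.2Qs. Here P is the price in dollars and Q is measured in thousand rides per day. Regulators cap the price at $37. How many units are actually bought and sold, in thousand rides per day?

67

Rearranging supply gives Qs = 5P - 118. Equilibrium: 388 - 6P = 5P - 118, so 506 = 11P and P* = 46, Q* = 112.
Because the ceiling (37) lies below the market-clearing price, it is binding.
At P = 37: Qd = 388 - 6·37 = 166 and Qs = 5·37 - 118 = 67.
The quantity actually transacted is the short side, supply: 67.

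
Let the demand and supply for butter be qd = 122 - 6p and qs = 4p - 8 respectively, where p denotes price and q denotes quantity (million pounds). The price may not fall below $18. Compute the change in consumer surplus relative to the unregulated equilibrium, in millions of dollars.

-145

Setting quantity demanded equal to quantity supplied, 122 - 6p = 4p - 8, gives p* = 13 and q* = 44.
Since 18 > 13, the floor is binding.
At p = 18: qd = 122 - 6·18 = 14 and qs = 4·18 - 8 = 64.
Consumer surplus without the control is ½ · (61/3 - 13) · 44 = 484/3.
With the floor, consumers buy 14 units at 18, so CS = ½ · (61/3 - 18) · 14 = 49/3.
Change in consumer surplus = 49/3 - 484/3 = -145.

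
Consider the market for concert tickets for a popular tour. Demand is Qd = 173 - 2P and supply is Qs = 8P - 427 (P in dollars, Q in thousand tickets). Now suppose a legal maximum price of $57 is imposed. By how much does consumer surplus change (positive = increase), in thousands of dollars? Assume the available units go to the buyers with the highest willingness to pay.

Equilibrium: 173 - 2P = 8P - 427, so 600 = 10P and P* = 60, Q* = 53.
The ceiling of 57 is below the equilibrium price 60, so it binds.
At P = 57: Qd = 173 - 2·57 = 59 and Qs = 8·57 - 427 = 29.
Consumer surplus without the control is ½ · (86.5 - 60) · 53 = 702.25.
With the ceiling, 29 units are sold at 57 (assume they go to the highest-value buyers). The demand price at Q = 29 is 72, so CS = ½ · [(86.5 - 57) + (72 - 57)] · 29 = 645.25.
Change in consumer surplus = 645.25 - 702.25 = -57.

-57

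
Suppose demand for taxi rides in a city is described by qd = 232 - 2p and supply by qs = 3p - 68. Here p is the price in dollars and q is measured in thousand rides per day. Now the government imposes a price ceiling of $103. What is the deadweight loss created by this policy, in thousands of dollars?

Setting quantity demanded equal to quantity supplied, 232 - 2p = 3p - 68, gives p* = 60 and q* = 112.
The ceiling of 103 is above the equilibrium price 60, so it is not binding; the market clears at p* = 60, q* = 112.
Since the control does not bind, no trades are prevented and deadweight loss is zero.

0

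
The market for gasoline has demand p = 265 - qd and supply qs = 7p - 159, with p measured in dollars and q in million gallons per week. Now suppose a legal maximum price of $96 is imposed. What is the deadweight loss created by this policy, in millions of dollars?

Rearranging demand gives qd = 265 - p. Equilibrium: 265 - p = 7p - 159, so 424 = 8p and p* = 53, q* = 212.
The ceiling of 96 is above the equilibrium price 53, so it is not binding; the market clears at p* = 53, q* = 212.
Since the control does not bind, no trades are prevented and deadweight loss is zero.

0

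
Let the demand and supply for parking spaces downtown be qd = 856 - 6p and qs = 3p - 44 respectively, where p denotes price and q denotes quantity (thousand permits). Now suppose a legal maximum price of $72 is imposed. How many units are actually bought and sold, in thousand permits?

Setting quantity demanded equal to quantity supplied, 856 - 6p = 3p - 44, gives p* = 100 and q* = 256.
Since 72 < 100, the ceiling is binding.
At p = 72: qd = 856 - 6·72 = 424 and qs = 3·72 - 44 = 172.
The quantity actually transacted is the short side, supply: 172.

172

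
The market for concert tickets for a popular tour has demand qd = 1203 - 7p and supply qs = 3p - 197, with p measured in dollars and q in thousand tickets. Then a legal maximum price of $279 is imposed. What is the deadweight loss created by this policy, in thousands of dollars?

Without the control the market clears where 1203 - 7p = 3p - 197, i.e. p* = 140 and q* = 223.
Since 279 is above p* = 140, the ceiling does not bind and the free-market outcome prevails.
Since the control does not bind, no trades are prevented and deadweight loss is zero.

0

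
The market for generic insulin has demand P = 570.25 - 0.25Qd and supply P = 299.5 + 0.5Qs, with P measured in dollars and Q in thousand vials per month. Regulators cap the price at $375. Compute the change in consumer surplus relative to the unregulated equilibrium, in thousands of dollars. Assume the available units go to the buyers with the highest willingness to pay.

10342.5

Rearranging demand gives Qd = 2281 - 4P; rearranging supply gives Qs = 2P - 599. In a free market, 2281 - 4P = 2P - 599 gives the equilibrium P* = 480, Q* = 361.
Since 375 < 480, the ceiling is binding.
At P = 375: Qd = 2281 - 4·375 = 781 and Qs = 2·375 - 599 = 151.
Consumer surplus without the control is ½ · (570.25 - 480) · 361 = 16290.125.
With the ceiling, 151 units are sold at 375 (assume they go to the highest-value buyers). The demand price at Q = 151 is 532.5, so CS = ½ · [(570.25 - 375) + (532.5 - 375)] · 151 = 26632.625.
Change in consumer surplus = 26632.625 - 16290.125 = 10342.5.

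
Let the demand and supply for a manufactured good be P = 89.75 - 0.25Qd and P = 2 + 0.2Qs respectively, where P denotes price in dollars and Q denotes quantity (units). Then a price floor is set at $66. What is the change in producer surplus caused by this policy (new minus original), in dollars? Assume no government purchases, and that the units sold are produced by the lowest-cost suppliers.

Rearranging demand gives Qd = 359 - 4P; rearranging supply gives Qs = 5P - 10. Without the control the market clears where 359 - 4P = 5P - 10, i.e. P* = 41 and Q* = 195.
Because the floor (66) lies above the market-clearing price, it is binding.
At P = 66: Qd = 359 - 4·66 = 95 and Qs = 5·66 - 10 = 320.
Producer surplus without the control is ½ · (41 - 2) · 195 = 3802.5.
With the floor, 95 units are sold at 66. The supply price at Q = 95 is 21, so PS = ½ · [(66 - 2) + (66 - 21)] · 95 = 5177.5.
Change in producer surplus = 5177.5 - 3802.5 = 1375.

1375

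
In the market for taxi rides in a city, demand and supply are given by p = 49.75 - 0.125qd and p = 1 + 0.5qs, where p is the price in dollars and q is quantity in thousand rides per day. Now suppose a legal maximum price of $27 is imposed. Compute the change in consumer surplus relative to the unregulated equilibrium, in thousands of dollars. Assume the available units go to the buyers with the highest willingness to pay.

633.75

Rearranging demand gives qd = 398 - 8p; rearranging supply gives qs = 2p - 2. Without the control the market clears where 398 - 8p = 2p - 2, i.e. p* = 40 and q* = 78.
Since 27 < 40, the ceiling is binding.
At p = 27: qd = 398 - 8·27 = 182 and qs = 2·27 - 2 = 52.
Consumer surplus without the control is ½ · (49.75 - 40) · 78 = 380.25.
With the ceiling, 52 units are sold at 27 (assume they go to the highest-value buyers). The demand price at q = 52 is 43.25, so CS = ½ · [(49.75 - 27) + (43.25 - 27)] · 52 = 1014.
Change in consumer surplus = 1014 - 380.25 = 633.75.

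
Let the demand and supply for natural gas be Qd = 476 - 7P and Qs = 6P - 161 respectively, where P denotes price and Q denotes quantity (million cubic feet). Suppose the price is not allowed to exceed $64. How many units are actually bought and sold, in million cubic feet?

Without the control the market clears where 476 - 7P = 6P - 161, i.e. P* = 49 and Q* = 133.
Since 64 is above P* = 49, the ceiling does not bind and the free-market outcome prevails.

133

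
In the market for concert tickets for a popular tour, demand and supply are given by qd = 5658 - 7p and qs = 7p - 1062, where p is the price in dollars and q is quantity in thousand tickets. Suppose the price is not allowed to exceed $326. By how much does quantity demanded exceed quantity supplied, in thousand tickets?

In a free market, 5658 - 7p = 7p - 1062 gives the equilibrium p* = 480, q* = 2298.
Because the ceiling (326) lies below the market-clearing price, it is binding.
At p = 326: qd = 5658 - 7·326 = 3376 and qs = 7·326 - 1062 = 1220.
Shortage = qd - qs = 3376 - 1220 = 2156.

2156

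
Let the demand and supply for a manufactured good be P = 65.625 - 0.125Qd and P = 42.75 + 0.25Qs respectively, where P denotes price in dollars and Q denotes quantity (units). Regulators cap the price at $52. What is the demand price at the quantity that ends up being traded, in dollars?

Rearranging demand gives Qd = 525 - 8P; rearranging supply gives Qs = 4P - 171. Equilibrium: 525 - 8P = 4P - 171, so 696 = 12P and P* = 58, Q* = 61.
Because the ceiling (52) lies below the market-clearing price, it is binding.
At P = 52: Qd = 525 - 8·52 = 109 and Qs = 4·52 - 171 = 37.
Only 37 units reach the market. On the demand curve, the marginal buyer's willingness to pay at Q = 37 is (525 - 37)/8 = 61.

61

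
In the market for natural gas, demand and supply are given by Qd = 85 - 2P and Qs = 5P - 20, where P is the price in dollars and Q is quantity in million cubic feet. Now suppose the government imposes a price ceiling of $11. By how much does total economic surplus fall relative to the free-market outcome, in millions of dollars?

Setting quantity demanded equal to quantity supplied, 85 - 2P = 5P - 20, gives P* = 15 and Q* = 55.
The ceiling of 11 is below the equilibrium price 15, so it binds.
At P = 11: Qd = 85 - 2·11 = 63 and Qs = 5·11 - 20 = 35.
Quantity traded falls to 35. At Q = 35 the demand price is (85 - 35)/2 = 25 and the supply price is (20 + 35)/5 = 11.
Deadweight loss = ½ · (25 - 11) · (55 - 35) = ½ · 14 · 20 = 140.

140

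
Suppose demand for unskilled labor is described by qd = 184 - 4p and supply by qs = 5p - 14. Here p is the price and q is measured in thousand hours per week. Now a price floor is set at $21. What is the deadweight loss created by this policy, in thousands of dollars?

0

Without the control the market clears where 184 - 4p = 5p - 14, i.e. p* = 22 and q* = 96.
Since 21 is below p* = 22, the floor does not bind and the free-market outcome prevails.
Since the control does not bind, no trades are prevented and deadweight loss is zero.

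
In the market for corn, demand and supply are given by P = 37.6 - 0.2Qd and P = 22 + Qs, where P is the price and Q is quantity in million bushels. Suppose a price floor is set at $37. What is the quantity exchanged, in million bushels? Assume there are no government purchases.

3

Rearranging demand gives Qd = 188 - 5P; rearranging supply gives Qs = P - 22. Equilibrium: 188 - 5P = P - 22, so 210 = 6P and P* = 35, Q* = 13.
The floor of 37 is above the equilibrium price 35, so it binds.
At P = 37: Qd = 188 - 5·37 = 3 and Qs = 37 - 22 = 15.
The quantity actually transacted is the short side, demand: 3.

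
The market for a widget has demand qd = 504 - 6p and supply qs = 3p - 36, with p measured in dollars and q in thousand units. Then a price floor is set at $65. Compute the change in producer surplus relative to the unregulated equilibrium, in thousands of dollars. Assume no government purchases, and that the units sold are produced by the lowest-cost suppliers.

Setting quantity demanded equal to quantity supplied, 504 - 6p = 3p - 36, gives p* = 60 and q* = 144.
Since 65 > 60, the floor is binding.
At p = 65: qd = 504 - 6·65 = 114 and qs = 3·65 - 36 = 159.
Producer surplus without the control is ½ · (60 - 12) · 144 = 3456.
With the floor, 114 units are sold at 65. The supply price at q = 114 is 50, so PS = ½ · [(65 - 12) + (65 - 50)] · 114 = 3876.
Change in producer surplus = 3876 - 3456 = 420.

420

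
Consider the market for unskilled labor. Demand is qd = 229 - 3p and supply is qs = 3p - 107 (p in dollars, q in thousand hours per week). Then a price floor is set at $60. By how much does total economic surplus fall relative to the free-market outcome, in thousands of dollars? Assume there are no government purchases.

48

Equilibrium: 229 - 3p = 3p - 107, so 336 = 6p and p* = 56, q* = 61.
Because the floor (60) lies above the market-clearing price, it is binding.
At p = 60: qd = 229 - 3·60 = 49 and qs = 3·60 - 107 = 73.
Quantity traded falls to 49. At q = 49 the demand price is (229 - 49)/3 = 60 and the supply price is (107 + 49)/3 = 52.
Deadweight loss = ½ · (60 - 52) · (61 - 49) = ½ · 8 · 12 = 48.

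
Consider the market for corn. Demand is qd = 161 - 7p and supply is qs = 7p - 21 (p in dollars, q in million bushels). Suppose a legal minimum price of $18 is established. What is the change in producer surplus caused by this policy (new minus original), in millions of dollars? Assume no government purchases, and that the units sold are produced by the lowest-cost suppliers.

Without the control the market clears where 161 - 7p = 7p - 21, i.e. p* = 13 and q* = 70.
Since 18 > 13, the floor is binding.
At p = 18: qd = 161 - 7·18 = 35 and qs = 7·18 - 21 = 105.
Producer surplus without the control is ½ · (13 - 3) · 70 = 350.
With the floor, 35 units are sold at 18. The supply price at q = 35 is 8, so PS = ½ · [(18 - 3) + (18 - 8)] · 35 = 437.5.
Change in producer surplus = 437.5 - 350 = 87.5.

87.5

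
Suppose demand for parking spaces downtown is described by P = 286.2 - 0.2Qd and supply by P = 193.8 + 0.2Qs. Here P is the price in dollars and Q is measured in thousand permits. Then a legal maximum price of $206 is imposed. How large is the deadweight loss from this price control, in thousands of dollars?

5780

Rearranging demand gives Qd = 1431 - 5P; rearranging supply gives Qs = 5P - 969. Equilibrium: 1431 - 5P = 5P - 969, so 2400 = 10P and P* = 240, Q* = 231.
Because the ceiling (206) lies below the market-clearing price, it is binding.
At P = 206: Qd = 1431 - 5·206 = 401 and Qs = 5·206 - 969 = 61.
Quantity traded falls to 61. At Q = 61 the demand price is (1431 - 61)/5 = 274 and the supply price is (969 + 61)/5 = 206.
Deadweight loss = ½ · (274 - 206) · (231 - 61) = ½ · 68 · 170 = 5780.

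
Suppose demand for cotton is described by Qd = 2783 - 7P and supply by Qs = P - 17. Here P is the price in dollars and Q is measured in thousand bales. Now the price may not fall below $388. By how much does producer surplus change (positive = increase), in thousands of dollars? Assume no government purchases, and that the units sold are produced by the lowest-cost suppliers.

In a free market, 2783 - 7P = P - 17 gives the equilibrium P* = 350, Q* = 333.
Because the floor (388) lies above the market-clearing price, it is binding.
At P = 388: Qd = 2783 - 7·388 = 67 and Qs = 388 - 17 = 371.
Producer surplus without the control is ½ · (350 - 17) · 333 = 55444.5.
With the floor, 67 units are sold at 388. The supply price at Q = 67 is 84, so PS = ½ · [(388 - 17) + (388 - 84)] · 67 = 22612.5.
Change in producer surplus = 22612.5 - 55444.5 = -32832.

-32832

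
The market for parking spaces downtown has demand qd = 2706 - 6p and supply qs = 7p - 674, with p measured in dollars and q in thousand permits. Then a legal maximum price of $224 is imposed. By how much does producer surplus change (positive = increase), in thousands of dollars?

Setting quantity demanded equal to quantity supplied, 2706 - 6p = 7p - 674, gives p* = 260 and q* = 1146.
The ceiling of 224 is below the equilibrium price 260, so it binds.
At p = 224: qd = 2706 - 6·224 = 1362 and qs = 7·224 - 674 = 894.
Producer surplus without the control is ½ · (260 - 674/7) · 1146 = 656658/7.
With the ceiling, producers sell 894 units at 224, so PS = ½ · (224 - 674/7) · 894 = 399618/7.
Change in producer surplus = 399618/7 - 656658/7 = -36720.

-36720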